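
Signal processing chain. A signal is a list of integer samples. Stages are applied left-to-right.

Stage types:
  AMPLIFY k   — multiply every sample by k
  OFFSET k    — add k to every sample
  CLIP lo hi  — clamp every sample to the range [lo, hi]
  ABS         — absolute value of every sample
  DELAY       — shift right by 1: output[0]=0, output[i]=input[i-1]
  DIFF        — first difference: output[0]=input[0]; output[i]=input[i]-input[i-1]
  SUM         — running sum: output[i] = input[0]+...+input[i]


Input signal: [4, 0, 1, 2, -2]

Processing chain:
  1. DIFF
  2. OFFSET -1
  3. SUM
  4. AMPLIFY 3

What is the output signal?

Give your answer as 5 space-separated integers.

Input: [4, 0, 1, 2, -2]
Stage 1 (DIFF): s[0]=4, 0-4=-4, 1-0=1, 2-1=1, -2-2=-4 -> [4, -4, 1, 1, -4]
Stage 2 (OFFSET -1): 4+-1=3, -4+-1=-5, 1+-1=0, 1+-1=0, -4+-1=-5 -> [3, -5, 0, 0, -5]
Stage 3 (SUM): sum[0..0]=3, sum[0..1]=-2, sum[0..2]=-2, sum[0..3]=-2, sum[0..4]=-7 -> [3, -2, -2, -2, -7]
Stage 4 (AMPLIFY 3): 3*3=9, -2*3=-6, -2*3=-6, -2*3=-6, -7*3=-21 -> [9, -6, -6, -6, -21]

Answer: 9 -6 -6 -6 -21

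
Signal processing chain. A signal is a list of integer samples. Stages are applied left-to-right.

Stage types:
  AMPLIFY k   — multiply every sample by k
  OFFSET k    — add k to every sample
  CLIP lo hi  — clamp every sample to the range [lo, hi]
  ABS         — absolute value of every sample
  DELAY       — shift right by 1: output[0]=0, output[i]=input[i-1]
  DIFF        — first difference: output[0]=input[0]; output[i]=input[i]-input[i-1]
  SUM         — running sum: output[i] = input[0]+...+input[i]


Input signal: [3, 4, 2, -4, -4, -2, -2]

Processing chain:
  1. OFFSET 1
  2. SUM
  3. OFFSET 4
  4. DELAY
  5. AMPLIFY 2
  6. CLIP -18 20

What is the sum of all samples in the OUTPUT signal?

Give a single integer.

Input: [3, 4, 2, -4, -4, -2, -2]
Stage 1 (OFFSET 1): 3+1=4, 4+1=5, 2+1=3, -4+1=-3, -4+1=-3, -2+1=-1, -2+1=-1 -> [4, 5, 3, -3, -3, -1, -1]
Stage 2 (SUM): sum[0..0]=4, sum[0..1]=9, sum[0..2]=12, sum[0..3]=9, sum[0..4]=6, sum[0..5]=5, sum[0..6]=4 -> [4, 9, 12, 9, 6, 5, 4]
Stage 3 (OFFSET 4): 4+4=8, 9+4=13, 12+4=16, 9+4=13, 6+4=10, 5+4=9, 4+4=8 -> [8, 13, 16, 13, 10, 9, 8]
Stage 4 (DELAY): [0, 8, 13, 16, 13, 10, 9] = [0, 8, 13, 16, 13, 10, 9] -> [0, 8, 13, 16, 13, 10, 9]
Stage 5 (AMPLIFY 2): 0*2=0, 8*2=16, 13*2=26, 16*2=32, 13*2=26, 10*2=20, 9*2=18 -> [0, 16, 26, 32, 26, 20, 18]
Stage 6 (CLIP -18 20): clip(0,-18,20)=0, clip(16,-18,20)=16, clip(26,-18,20)=20, clip(32,-18,20)=20, clip(26,-18,20)=20, clip(20,-18,20)=20, clip(18,-18,20)=18 -> [0, 16, 20, 20, 20, 20, 18]
Output sum: 114

Answer: 114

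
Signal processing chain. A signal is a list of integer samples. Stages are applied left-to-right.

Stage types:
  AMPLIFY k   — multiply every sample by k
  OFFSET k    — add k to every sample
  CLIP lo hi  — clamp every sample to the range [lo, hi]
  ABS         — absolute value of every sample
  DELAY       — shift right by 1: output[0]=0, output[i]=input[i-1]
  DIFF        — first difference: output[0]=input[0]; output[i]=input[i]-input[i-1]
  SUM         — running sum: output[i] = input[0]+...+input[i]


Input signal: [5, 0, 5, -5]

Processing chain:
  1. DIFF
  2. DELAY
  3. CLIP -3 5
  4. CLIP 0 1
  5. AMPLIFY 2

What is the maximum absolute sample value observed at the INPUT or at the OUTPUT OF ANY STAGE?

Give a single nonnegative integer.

Input: [5, 0, 5, -5] (max |s|=5)
Stage 1 (DIFF): s[0]=5, 0-5=-5, 5-0=5, -5-5=-10 -> [5, -5, 5, -10] (max |s|=10)
Stage 2 (DELAY): [0, 5, -5, 5] = [0, 5, -5, 5] -> [0, 5, -5, 5] (max |s|=5)
Stage 3 (CLIP -3 5): clip(0,-3,5)=0, clip(5,-3,5)=5, clip(-5,-3,5)=-3, clip(5,-3,5)=5 -> [0, 5, -3, 5] (max |s|=5)
Stage 4 (CLIP 0 1): clip(0,0,1)=0, clip(5,0,1)=1, clip(-3,0,1)=0, clip(5,0,1)=1 -> [0, 1, 0, 1] (max |s|=1)
Stage 5 (AMPLIFY 2): 0*2=0, 1*2=2, 0*2=0, 1*2=2 -> [0, 2, 0, 2] (max |s|=2)
Overall max amplitude: 10

Answer: 10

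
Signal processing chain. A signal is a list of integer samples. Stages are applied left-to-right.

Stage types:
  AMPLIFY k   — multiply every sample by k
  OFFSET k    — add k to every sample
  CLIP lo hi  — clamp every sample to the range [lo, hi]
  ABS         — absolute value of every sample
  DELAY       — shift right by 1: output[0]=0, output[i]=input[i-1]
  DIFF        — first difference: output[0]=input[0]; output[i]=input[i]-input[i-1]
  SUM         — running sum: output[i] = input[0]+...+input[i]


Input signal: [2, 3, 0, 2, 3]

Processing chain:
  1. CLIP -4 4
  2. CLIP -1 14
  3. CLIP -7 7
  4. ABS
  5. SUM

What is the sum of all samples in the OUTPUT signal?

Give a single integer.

Answer: 29

Derivation:
Input: [2, 3, 0, 2, 3]
Stage 1 (CLIP -4 4): clip(2,-4,4)=2, clip(3,-4,4)=3, clip(0,-4,4)=0, clip(2,-4,4)=2, clip(3,-4,4)=3 -> [2, 3, 0, 2, 3]
Stage 2 (CLIP -1 14): clip(2,-1,14)=2, clip(3,-1,14)=3, clip(0,-1,14)=0, clip(2,-1,14)=2, clip(3,-1,14)=3 -> [2, 3, 0, 2, 3]
Stage 3 (CLIP -7 7): clip(2,-7,7)=2, clip(3,-7,7)=3, clip(0,-7,7)=0, clip(2,-7,7)=2, clip(3,-7,7)=3 -> [2, 3, 0, 2, 3]
Stage 4 (ABS): |2|=2, |3|=3, |0|=0, |2|=2, |3|=3 -> [2, 3, 0, 2, 3]
Stage 5 (SUM): sum[0..0]=2, sum[0..1]=5, sum[0..2]=5, sum[0..3]=7, sum[0..4]=10 -> [2, 5, 5, 7, 10]
Output sum: 29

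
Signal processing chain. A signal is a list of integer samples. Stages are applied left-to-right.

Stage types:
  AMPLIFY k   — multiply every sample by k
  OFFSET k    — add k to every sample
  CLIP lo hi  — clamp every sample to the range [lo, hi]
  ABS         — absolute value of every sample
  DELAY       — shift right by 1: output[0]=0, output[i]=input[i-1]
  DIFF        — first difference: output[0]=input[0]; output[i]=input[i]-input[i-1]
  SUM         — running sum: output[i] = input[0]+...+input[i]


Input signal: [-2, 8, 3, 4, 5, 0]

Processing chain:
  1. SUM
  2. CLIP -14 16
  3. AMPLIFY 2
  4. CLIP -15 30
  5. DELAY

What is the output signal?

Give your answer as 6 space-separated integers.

Input: [-2, 8, 3, 4, 5, 0]
Stage 1 (SUM): sum[0..0]=-2, sum[0..1]=6, sum[0..2]=9, sum[0..3]=13, sum[0..4]=18, sum[0..5]=18 -> [-2, 6, 9, 13, 18, 18]
Stage 2 (CLIP -14 16): clip(-2,-14,16)=-2, clip(6,-14,16)=6, clip(9,-14,16)=9, clip(13,-14,16)=13, clip(18,-14,16)=16, clip(18,-14,16)=16 -> [-2, 6, 9, 13, 16, 16]
Stage 3 (AMPLIFY 2): -2*2=-4, 6*2=12, 9*2=18, 13*2=26, 16*2=32, 16*2=32 -> [-4, 12, 18, 26, 32, 32]
Stage 4 (CLIP -15 30): clip(-4,-15,30)=-4, clip(12,-15,30)=12, clip(18,-15,30)=18, clip(26,-15,30)=26, clip(32,-15,30)=30, clip(32,-15,30)=30 -> [-4, 12, 18, 26, 30, 30]
Stage 5 (DELAY): [0, -4, 12, 18, 26, 30] = [0, -4, 12, 18, 26, 30] -> [0, -4, 12, 18, 26, 30]

Answer: 0 -4 12 18 26 30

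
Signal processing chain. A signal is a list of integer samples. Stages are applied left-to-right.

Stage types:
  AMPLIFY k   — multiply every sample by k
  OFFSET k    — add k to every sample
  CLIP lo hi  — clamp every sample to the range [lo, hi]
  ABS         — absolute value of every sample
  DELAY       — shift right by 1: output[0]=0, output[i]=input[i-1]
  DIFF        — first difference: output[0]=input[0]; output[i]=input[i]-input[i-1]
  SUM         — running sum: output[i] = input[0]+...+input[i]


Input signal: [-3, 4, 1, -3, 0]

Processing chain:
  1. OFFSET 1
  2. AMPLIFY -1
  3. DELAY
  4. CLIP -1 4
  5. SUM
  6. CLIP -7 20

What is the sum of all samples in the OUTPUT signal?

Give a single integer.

Answer: 5

Derivation:
Input: [-3, 4, 1, -3, 0]
Stage 1 (OFFSET 1): -3+1=-2, 4+1=5, 1+1=2, -3+1=-2, 0+1=1 -> [-2, 5, 2, -2, 1]
Stage 2 (AMPLIFY -1): -2*-1=2, 5*-1=-5, 2*-1=-2, -2*-1=2, 1*-1=-1 -> [2, -5, -2, 2, -1]
Stage 3 (DELAY): [0, 2, -5, -2, 2] = [0, 2, -5, -2, 2] -> [0, 2, -5, -2, 2]
Stage 4 (CLIP -1 4): clip(0,-1,4)=0, clip(2,-1,4)=2, clip(-5,-1,4)=-1, clip(-2,-1,4)=-1, clip(2,-1,4)=2 -> [0, 2, -1, -1, 2]
Stage 5 (SUM): sum[0..0]=0, sum[0..1]=2, sum[0..2]=1, sum[0..3]=0, sum[0..4]=2 -> [0, 2, 1, 0, 2]
Stage 6 (CLIP -7 20): clip(0,-7,20)=0, clip(2,-7,20)=2, clip(1,-7,20)=1, clip(0,-7,20)=0, clip(2,-7,20)=2 -> [0, 2, 1, 0, 2]
Output sum: 5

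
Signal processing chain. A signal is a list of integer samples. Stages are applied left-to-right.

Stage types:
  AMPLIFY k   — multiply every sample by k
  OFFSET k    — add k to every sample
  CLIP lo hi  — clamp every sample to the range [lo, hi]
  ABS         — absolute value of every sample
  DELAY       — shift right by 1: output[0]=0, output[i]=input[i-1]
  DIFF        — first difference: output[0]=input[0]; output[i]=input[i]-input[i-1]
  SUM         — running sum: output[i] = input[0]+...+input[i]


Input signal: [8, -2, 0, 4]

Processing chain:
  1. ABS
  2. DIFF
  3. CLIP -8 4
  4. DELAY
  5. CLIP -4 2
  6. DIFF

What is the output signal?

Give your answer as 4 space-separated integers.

Answer: 0 2 -6 2

Derivation:
Input: [8, -2, 0, 4]
Stage 1 (ABS): |8|=8, |-2|=2, |0|=0, |4|=4 -> [8, 2, 0, 4]
Stage 2 (DIFF): s[0]=8, 2-8=-6, 0-2=-2, 4-0=4 -> [8, -6, -2, 4]
Stage 3 (CLIP -8 4): clip(8,-8,4)=4, clip(-6,-8,4)=-6, clip(-2,-8,4)=-2, clip(4,-8,4)=4 -> [4, -6, -2, 4]
Stage 4 (DELAY): [0, 4, -6, -2] = [0, 4, -6, -2] -> [0, 4, -6, -2]
Stage 5 (CLIP -4 2): clip(0,-4,2)=0, clip(4,-4,2)=2, clip(-6,-4,2)=-4, clip(-2,-4,2)=-2 -> [0, 2, -4, -2]
Stage 6 (DIFF): s[0]=0, 2-0=2, -4-2=-6, -2--4=2 -> [0, 2, -6, 2]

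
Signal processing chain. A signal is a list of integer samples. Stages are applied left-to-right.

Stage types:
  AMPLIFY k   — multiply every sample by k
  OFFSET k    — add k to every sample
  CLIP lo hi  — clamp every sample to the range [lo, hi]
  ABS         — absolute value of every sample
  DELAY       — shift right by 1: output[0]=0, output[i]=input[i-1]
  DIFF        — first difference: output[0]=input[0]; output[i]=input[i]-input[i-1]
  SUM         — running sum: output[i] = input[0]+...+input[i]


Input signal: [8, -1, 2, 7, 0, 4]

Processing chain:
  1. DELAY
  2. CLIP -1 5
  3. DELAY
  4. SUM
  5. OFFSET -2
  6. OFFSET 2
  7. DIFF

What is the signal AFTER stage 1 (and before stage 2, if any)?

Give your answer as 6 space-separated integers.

Input: [8, -1, 2, 7, 0, 4]
Stage 1 (DELAY): [0, 8, -1, 2, 7, 0] = [0, 8, -1, 2, 7, 0] -> [0, 8, -1, 2, 7, 0]

Answer: 0 8 -1 2 7 0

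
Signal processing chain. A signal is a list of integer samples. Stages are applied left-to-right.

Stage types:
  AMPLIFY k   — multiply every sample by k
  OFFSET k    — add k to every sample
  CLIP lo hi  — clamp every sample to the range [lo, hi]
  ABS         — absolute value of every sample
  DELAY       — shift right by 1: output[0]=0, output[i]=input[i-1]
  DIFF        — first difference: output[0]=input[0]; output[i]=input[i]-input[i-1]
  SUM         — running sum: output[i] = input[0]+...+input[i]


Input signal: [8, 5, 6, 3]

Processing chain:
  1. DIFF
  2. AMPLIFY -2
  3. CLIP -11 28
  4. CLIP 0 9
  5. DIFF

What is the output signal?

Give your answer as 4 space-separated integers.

Answer: 0 6 -6 6

Derivation:
Input: [8, 5, 6, 3]
Stage 1 (DIFF): s[0]=8, 5-8=-3, 6-5=1, 3-6=-3 -> [8, -3, 1, -3]
Stage 2 (AMPLIFY -2): 8*-2=-16, -3*-2=6, 1*-2=-2, -3*-2=6 -> [-16, 6, -2, 6]
Stage 3 (CLIP -11 28): clip(-16,-11,28)=-11, clip(6,-11,28)=6, clip(-2,-11,28)=-2, clip(6,-11,28)=6 -> [-11, 6, -2, 6]
Stage 4 (CLIP 0 9): clip(-11,0,9)=0, clip(6,0,9)=6, clip(-2,0,9)=0, clip(6,0,9)=6 -> [0, 6, 0, 6]
Stage 5 (DIFF): s[0]=0, 6-0=6, 0-6=-6, 6-0=6 -> [0, 6, -6, 6]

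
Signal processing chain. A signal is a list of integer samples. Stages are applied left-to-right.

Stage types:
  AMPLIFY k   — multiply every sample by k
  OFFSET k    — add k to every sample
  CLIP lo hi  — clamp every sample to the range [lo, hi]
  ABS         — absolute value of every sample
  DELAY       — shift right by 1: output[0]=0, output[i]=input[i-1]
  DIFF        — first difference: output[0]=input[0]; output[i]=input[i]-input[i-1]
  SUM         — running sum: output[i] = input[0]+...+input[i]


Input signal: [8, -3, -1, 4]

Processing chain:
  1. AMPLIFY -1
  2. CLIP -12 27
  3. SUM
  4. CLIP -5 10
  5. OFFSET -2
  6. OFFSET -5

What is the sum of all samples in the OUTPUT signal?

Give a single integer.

Input: [8, -3, -1, 4]
Stage 1 (AMPLIFY -1): 8*-1=-8, -3*-1=3, -1*-1=1, 4*-1=-4 -> [-8, 3, 1, -4]
Stage 2 (CLIP -12 27): clip(-8,-12,27)=-8, clip(3,-12,27)=3, clip(1,-12,27)=1, clip(-4,-12,27)=-4 -> [-8, 3, 1, -4]
Stage 3 (SUM): sum[0..0]=-8, sum[0..1]=-5, sum[0..2]=-4, sum[0..3]=-8 -> [-8, -5, -4, -8]
Stage 4 (CLIP -5 10): clip(-8,-5,10)=-5, clip(-5,-5,10)=-5, clip(-4,-5,10)=-4, clip(-8,-5,10)=-5 -> [-5, -5, -4, -5]
Stage 5 (OFFSET -2): -5+-2=-7, -5+-2=-7, -4+-2=-6, -5+-2=-7 -> [-7, -7, -6, -7]
Stage 6 (OFFSET -5): -7+-5=-12, -7+-5=-12, -6+-5=-11, -7+-5=-12 -> [-12, -12, -11, -12]
Output sum: -47

Answer: -47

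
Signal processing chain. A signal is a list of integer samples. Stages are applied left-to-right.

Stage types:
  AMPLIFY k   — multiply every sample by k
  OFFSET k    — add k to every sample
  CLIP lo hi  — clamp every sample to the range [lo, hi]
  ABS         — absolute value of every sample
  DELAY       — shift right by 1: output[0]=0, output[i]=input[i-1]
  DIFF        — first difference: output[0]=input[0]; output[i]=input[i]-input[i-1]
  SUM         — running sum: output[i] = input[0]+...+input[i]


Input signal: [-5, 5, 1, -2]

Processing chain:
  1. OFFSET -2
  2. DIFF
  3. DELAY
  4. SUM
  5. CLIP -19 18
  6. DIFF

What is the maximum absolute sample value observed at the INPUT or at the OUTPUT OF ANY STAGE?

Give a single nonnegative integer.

Input: [-5, 5, 1, -2] (max |s|=5)
Stage 1 (OFFSET -2): -5+-2=-7, 5+-2=3, 1+-2=-1, -2+-2=-4 -> [-7, 3, -1, -4] (max |s|=7)
Stage 2 (DIFF): s[0]=-7, 3--7=10, -1-3=-4, -4--1=-3 -> [-7, 10, -4, -3] (max |s|=10)
Stage 3 (DELAY): [0, -7, 10, -4] = [0, -7, 10, -4] -> [0, -7, 10, -4] (max |s|=10)
Stage 4 (SUM): sum[0..0]=0, sum[0..1]=-7, sum[0..2]=3, sum[0..3]=-1 -> [0, -7, 3, -1] (max |s|=7)
Stage 5 (CLIP -19 18): clip(0,-19,18)=0, clip(-7,-19,18)=-7, clip(3,-19,18)=3, clip(-1,-19,18)=-1 -> [0, -7, 3, -1] (max |s|=7)
Stage 6 (DIFF): s[0]=0, -7-0=-7, 3--7=10, -1-3=-4 -> [0, -7, 10, -4] (max |s|=10)
Overall max amplitude: 10

Answer: 10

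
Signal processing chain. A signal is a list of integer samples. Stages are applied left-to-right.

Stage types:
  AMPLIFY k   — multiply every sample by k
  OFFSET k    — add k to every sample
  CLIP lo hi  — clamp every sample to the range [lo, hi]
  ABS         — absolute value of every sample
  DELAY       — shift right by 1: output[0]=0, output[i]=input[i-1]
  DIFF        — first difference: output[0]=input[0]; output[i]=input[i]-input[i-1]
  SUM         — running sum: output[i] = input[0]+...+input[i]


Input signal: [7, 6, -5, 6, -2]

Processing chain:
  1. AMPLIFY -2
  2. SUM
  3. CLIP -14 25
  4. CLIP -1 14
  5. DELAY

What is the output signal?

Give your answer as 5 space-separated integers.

Answer: 0 -1 -1 -1 -1

Derivation:
Input: [7, 6, -5, 6, -2]
Stage 1 (AMPLIFY -2): 7*-2=-14, 6*-2=-12, -5*-2=10, 6*-2=-12, -2*-2=4 -> [-14, -12, 10, -12, 4]
Stage 2 (SUM): sum[0..0]=-14, sum[0..1]=-26, sum[0..2]=-16, sum[0..3]=-28, sum[0..4]=-24 -> [-14, -26, -16, -28, -24]
Stage 3 (CLIP -14 25): clip(-14,-14,25)=-14, clip(-26,-14,25)=-14, clip(-16,-14,25)=-14, clip(-28,-14,25)=-14, clip(-24,-14,25)=-14 -> [-14, -14, -14, -14, -14]
Stage 4 (CLIP -1 14): clip(-14,-1,14)=-1, clip(-14,-1,14)=-1, clip(-14,-1,14)=-1, clip(-14,-1,14)=-1, clip(-14,-1,14)=-1 -> [-1, -1, -1, -1, -1]
Stage 5 (DELAY): [0, -1, -1, -1, -1] = [0, -1, -1, -1, -1] -> [0, -1, -1, -1, -1]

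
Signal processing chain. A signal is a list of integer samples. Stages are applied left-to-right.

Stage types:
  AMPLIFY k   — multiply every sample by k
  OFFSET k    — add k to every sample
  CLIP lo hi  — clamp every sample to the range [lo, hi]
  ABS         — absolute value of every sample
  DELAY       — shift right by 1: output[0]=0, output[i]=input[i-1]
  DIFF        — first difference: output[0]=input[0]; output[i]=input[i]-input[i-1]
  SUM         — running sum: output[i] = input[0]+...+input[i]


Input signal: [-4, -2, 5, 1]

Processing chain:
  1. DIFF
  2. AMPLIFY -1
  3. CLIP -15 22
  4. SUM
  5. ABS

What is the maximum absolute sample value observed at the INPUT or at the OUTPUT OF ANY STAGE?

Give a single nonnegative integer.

Input: [-4, -2, 5, 1] (max |s|=5)
Stage 1 (DIFF): s[0]=-4, -2--4=2, 5--2=7, 1-5=-4 -> [-4, 2, 7, -4] (max |s|=7)
Stage 2 (AMPLIFY -1): -4*-1=4, 2*-1=-2, 7*-1=-7, -4*-1=4 -> [4, -2, -7, 4] (max |s|=7)
Stage 3 (CLIP -15 22): clip(4,-15,22)=4, clip(-2,-15,22)=-2, clip(-7,-15,22)=-7, clip(4,-15,22)=4 -> [4, -2, -7, 4] (max |s|=7)
Stage 4 (SUM): sum[0..0]=4, sum[0..1]=2, sum[0..2]=-5, sum[0..3]=-1 -> [4, 2, -5, -1] (max |s|=5)
Stage 5 (ABS): |4|=4, |2|=2, |-5|=5, |-1|=1 -> [4, 2, 5, 1] (max |s|=5)
Overall max amplitude: 7

Answer: 7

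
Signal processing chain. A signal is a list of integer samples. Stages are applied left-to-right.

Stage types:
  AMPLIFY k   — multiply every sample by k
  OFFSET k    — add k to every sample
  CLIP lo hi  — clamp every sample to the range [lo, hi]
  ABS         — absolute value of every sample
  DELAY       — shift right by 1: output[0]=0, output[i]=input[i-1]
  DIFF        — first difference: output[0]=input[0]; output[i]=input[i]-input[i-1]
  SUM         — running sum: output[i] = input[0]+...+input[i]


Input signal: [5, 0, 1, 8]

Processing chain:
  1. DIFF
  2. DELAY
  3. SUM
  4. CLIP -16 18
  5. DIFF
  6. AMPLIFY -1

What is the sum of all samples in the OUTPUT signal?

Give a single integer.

Answer: -1

Derivation:
Input: [5, 0, 1, 8]
Stage 1 (DIFF): s[0]=5, 0-5=-5, 1-0=1, 8-1=7 -> [5, -5, 1, 7]
Stage 2 (DELAY): [0, 5, -5, 1] = [0, 5, -5, 1] -> [0, 5, -5, 1]
Stage 3 (SUM): sum[0..0]=0, sum[0..1]=5, sum[0..2]=0, sum[0..3]=1 -> [0, 5, 0, 1]
Stage 4 (CLIP -16 18): clip(0,-16,18)=0, clip(5,-16,18)=5, clip(0,-16,18)=0, clip(1,-16,18)=1 -> [0, 5, 0, 1]
Stage 5 (DIFF): s[0]=0, 5-0=5, 0-5=-5, 1-0=1 -> [0, 5, -5, 1]
Stage 6 (AMPLIFY -1): 0*-1=0, 5*-1=-5, -5*-1=5, 1*-1=-1 -> [0, -5, 5, -1]
Output sum: -1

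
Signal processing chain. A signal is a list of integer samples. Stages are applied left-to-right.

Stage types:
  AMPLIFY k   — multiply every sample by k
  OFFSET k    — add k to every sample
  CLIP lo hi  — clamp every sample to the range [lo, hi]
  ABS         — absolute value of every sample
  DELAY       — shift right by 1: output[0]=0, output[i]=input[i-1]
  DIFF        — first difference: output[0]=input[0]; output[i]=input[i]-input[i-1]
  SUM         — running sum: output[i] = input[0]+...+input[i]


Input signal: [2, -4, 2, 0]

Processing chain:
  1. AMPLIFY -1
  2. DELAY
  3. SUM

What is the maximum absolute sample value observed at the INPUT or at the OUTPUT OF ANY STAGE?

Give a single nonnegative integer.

Answer: 4

Derivation:
Input: [2, -4, 2, 0] (max |s|=4)
Stage 1 (AMPLIFY -1): 2*-1=-2, -4*-1=4, 2*-1=-2, 0*-1=0 -> [-2, 4, -2, 0] (max |s|=4)
Stage 2 (DELAY): [0, -2, 4, -2] = [0, -2, 4, -2] -> [0, -2, 4, -2] (max |s|=4)
Stage 3 (SUM): sum[0..0]=0, sum[0..1]=-2, sum[0..2]=2, sum[0..3]=0 -> [0, -2, 2, 0] (max |s|=2)
Overall max amplitude: 4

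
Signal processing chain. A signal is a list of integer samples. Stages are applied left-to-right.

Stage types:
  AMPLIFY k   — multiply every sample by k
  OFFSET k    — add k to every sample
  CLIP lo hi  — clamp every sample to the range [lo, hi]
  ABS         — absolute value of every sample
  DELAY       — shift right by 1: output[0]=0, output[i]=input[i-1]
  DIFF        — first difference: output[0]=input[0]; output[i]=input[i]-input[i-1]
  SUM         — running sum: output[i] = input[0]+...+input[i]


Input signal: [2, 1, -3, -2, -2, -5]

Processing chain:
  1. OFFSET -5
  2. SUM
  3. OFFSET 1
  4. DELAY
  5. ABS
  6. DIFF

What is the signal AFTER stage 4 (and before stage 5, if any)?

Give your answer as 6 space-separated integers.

Answer: 0 -2 -6 -14 -21 -28

Derivation:
Input: [2, 1, -3, -2, -2, -5]
Stage 1 (OFFSET -5): 2+-5=-3, 1+-5=-4, -3+-5=-8, -2+-5=-7, -2+-5=-7, -5+-5=-10 -> [-3, -4, -8, -7, -7, -10]
Stage 2 (SUM): sum[0..0]=-3, sum[0..1]=-7, sum[0..2]=-15, sum[0..3]=-22, sum[0..4]=-29, sum[0..5]=-39 -> [-3, -7, -15, -22, -29, -39]
Stage 3 (OFFSET 1): -3+1=-2, -7+1=-6, -15+1=-14, -22+1=-21, -29+1=-28, -39+1=-38 -> [-2, -6, -14, -21, -28, -38]
Stage 4 (DELAY): [0, -2, -6, -14, -21, -28] = [0, -2, -6, -14, -21, -28] -> [0, -2, -6, -14, -21, -28]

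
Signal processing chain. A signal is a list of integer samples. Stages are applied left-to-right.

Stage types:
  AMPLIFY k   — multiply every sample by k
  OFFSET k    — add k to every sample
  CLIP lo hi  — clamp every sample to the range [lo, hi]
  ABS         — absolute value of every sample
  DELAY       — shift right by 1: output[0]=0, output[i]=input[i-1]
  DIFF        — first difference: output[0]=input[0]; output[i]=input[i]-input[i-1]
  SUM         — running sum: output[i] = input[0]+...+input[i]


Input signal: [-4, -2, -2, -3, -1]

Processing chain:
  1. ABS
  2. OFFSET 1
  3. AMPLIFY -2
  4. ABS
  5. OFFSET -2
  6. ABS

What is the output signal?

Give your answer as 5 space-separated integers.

Answer: 8 4 4 6 2

Derivation:
Input: [-4, -2, -2, -3, -1]
Stage 1 (ABS): |-4|=4, |-2|=2, |-2|=2, |-3|=3, |-1|=1 -> [4, 2, 2, 3, 1]
Stage 2 (OFFSET 1): 4+1=5, 2+1=3, 2+1=3, 3+1=4, 1+1=2 -> [5, 3, 3, 4, 2]
Stage 3 (AMPLIFY -2): 5*-2=-10, 3*-2=-6, 3*-2=-6, 4*-2=-8, 2*-2=-4 -> [-10, -6, -6, -8, -4]
Stage 4 (ABS): |-10|=10, |-6|=6, |-6|=6, |-8|=8, |-4|=4 -> [10, 6, 6, 8, 4]
Stage 5 (OFFSET -2): 10+-2=8, 6+-2=4, 6+-2=4, 8+-2=6, 4+-2=2 -> [8, 4, 4, 6, 2]
Stage 6 (ABS): |8|=8, |4|=4, |4|=4, |6|=6, |2|=2 -> [8, 4, 4, 6, 2]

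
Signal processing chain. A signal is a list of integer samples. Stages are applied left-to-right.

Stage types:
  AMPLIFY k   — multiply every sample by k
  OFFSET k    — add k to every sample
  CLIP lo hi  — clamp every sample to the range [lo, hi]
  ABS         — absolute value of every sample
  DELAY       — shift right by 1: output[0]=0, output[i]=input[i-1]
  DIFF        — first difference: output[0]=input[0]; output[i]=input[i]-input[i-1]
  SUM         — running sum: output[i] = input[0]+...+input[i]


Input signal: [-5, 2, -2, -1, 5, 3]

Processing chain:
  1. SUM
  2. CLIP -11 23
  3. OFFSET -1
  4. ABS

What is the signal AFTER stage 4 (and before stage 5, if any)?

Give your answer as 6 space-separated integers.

Answer: 6 4 6 7 2 1

Derivation:
Input: [-5, 2, -2, -1, 5, 3]
Stage 1 (SUM): sum[0..0]=-5, sum[0..1]=-3, sum[0..2]=-5, sum[0..3]=-6, sum[0..4]=-1, sum[0..5]=2 -> [-5, -3, -5, -6, -1, 2]
Stage 2 (CLIP -11 23): clip(-5,-11,23)=-5, clip(-3,-11,23)=-3, clip(-5,-11,23)=-5, clip(-6,-11,23)=-6, clip(-1,-11,23)=-1, clip(2,-11,23)=2 -> [-5, -3, -5, -6, -1, 2]
Stage 3 (OFFSET -1): -5+-1=-6, -3+-1=-4, -5+-1=-6, -6+-1=-7, -1+-1=-2, 2+-1=1 -> [-6, -4, -6, -7, -2, 1]
Stage 4 (ABS): |-6|=6, |-4|=4, |-6|=6, |-7|=7, |-2|=2, |1|=1 -> [6, 4, 6, 7, 2, 1]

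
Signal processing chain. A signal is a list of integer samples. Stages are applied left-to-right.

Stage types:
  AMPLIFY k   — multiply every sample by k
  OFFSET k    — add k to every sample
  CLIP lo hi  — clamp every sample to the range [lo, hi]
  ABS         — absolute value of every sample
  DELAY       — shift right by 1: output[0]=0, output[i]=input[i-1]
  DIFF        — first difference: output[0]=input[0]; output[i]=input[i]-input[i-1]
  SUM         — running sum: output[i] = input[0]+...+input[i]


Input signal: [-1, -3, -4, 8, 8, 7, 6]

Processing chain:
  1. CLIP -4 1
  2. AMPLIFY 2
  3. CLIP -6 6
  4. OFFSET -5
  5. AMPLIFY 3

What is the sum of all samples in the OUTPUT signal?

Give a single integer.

Input: [-1, -3, -4, 8, 8, 7, 6]
Stage 1 (CLIP -4 1): clip(-1,-4,1)=-1, clip(-3,-4,1)=-3, clip(-4,-4,1)=-4, clip(8,-4,1)=1, clip(8,-4,1)=1, clip(7,-4,1)=1, clip(6,-4,1)=1 -> [-1, -3, -4, 1, 1, 1, 1]
Stage 2 (AMPLIFY 2): -1*2=-2, -3*2=-6, -4*2=-8, 1*2=2, 1*2=2, 1*2=2, 1*2=2 -> [-2, -6, -8, 2, 2, 2, 2]
Stage 3 (CLIP -6 6): clip(-2,-6,6)=-2, clip(-6,-6,6)=-6, clip(-8,-6,6)=-6, clip(2,-6,6)=2, clip(2,-6,6)=2, clip(2,-6,6)=2, clip(2,-6,6)=2 -> [-2, -6, -6, 2, 2, 2, 2]
Stage 4 (OFFSET -5): -2+-5=-7, -6+-5=-11, -6+-5=-11, 2+-5=-3, 2+-5=-3, 2+-5=-3, 2+-5=-3 -> [-7, -11, -11, -3, -3, -3, -3]
Stage 5 (AMPLIFY 3): -7*3=-21, -11*3=-33, -11*3=-33, -3*3=-9, -3*3=-9, -3*3=-9, -3*3=-9 -> [-21, -33, -33, -9, -9, -9, -9]
Output sum: -123

Answer: -123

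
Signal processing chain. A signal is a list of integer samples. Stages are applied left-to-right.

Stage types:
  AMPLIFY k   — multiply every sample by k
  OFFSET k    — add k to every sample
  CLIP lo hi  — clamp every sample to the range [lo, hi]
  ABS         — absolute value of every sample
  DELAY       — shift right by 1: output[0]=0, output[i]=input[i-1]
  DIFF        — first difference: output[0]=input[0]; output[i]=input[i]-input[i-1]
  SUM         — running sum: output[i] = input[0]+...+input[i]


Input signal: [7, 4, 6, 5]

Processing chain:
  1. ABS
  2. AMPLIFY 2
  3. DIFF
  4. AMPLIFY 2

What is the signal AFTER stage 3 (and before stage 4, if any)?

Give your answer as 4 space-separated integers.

Input: [7, 4, 6, 5]
Stage 1 (ABS): |7|=7, |4|=4, |6|=6, |5|=5 -> [7, 4, 6, 5]
Stage 2 (AMPLIFY 2): 7*2=14, 4*2=8, 6*2=12, 5*2=10 -> [14, 8, 12, 10]
Stage 3 (DIFF): s[0]=14, 8-14=-6, 12-8=4, 10-12=-2 -> [14, -6, 4, -2]

Answer: 14 -6 4 -2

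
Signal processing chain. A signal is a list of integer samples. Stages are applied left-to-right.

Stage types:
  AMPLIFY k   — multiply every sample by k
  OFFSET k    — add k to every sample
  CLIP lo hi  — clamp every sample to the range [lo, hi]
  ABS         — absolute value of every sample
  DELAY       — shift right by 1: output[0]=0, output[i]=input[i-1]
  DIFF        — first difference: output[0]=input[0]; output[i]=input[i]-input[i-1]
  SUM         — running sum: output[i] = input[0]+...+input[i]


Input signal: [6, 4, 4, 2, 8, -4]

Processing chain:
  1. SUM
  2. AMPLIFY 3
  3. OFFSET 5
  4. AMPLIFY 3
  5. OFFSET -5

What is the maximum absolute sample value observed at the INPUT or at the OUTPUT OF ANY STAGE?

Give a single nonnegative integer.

Input: [6, 4, 4, 2, 8, -4] (max |s|=8)
Stage 1 (SUM): sum[0..0]=6, sum[0..1]=10, sum[0..2]=14, sum[0..3]=16, sum[0..4]=24, sum[0..5]=20 -> [6, 10, 14, 16, 24, 20] (max |s|=24)
Stage 2 (AMPLIFY 3): 6*3=18, 10*3=30, 14*3=42, 16*3=48, 24*3=72, 20*3=60 -> [18, 30, 42, 48, 72, 60] (max |s|=72)
Stage 3 (OFFSET 5): 18+5=23, 30+5=35, 42+5=47, 48+5=53, 72+5=77, 60+5=65 -> [23, 35, 47, 53, 77, 65] (max |s|=77)
Stage 4 (AMPLIFY 3): 23*3=69, 35*3=105, 47*3=141, 53*3=159, 77*3=231, 65*3=195 -> [69, 105, 141, 159, 231, 195] (max |s|=231)
Stage 5 (OFFSET -5): 69+-5=64, 105+-5=100, 141+-5=136, 159+-5=154, 231+-5=226, 195+-5=190 -> [64, 100, 136, 154, 226, 190] (max |s|=226)
Overall max amplitude: 231

Answer: 231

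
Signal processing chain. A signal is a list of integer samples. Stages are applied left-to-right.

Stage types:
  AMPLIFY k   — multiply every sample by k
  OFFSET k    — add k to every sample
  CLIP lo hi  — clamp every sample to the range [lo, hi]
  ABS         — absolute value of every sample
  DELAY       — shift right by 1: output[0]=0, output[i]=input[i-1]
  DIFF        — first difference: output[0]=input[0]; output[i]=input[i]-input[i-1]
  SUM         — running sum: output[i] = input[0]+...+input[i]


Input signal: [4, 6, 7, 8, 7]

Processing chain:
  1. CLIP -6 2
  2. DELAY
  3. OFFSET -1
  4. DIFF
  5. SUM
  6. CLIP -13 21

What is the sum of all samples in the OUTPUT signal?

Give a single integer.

Answer: 3

Derivation:
Input: [4, 6, 7, 8, 7]
Stage 1 (CLIP -6 2): clip(4,-6,2)=2, clip(6,-6,2)=2, clip(7,-6,2)=2, clip(8,-6,2)=2, clip(7,-6,2)=2 -> [2, 2, 2, 2, 2]
Stage 2 (DELAY): [0, 2, 2, 2, 2] = [0, 2, 2, 2, 2] -> [0, 2, 2, 2, 2]
Stage 3 (OFFSET -1): 0+-1=-1, 2+-1=1, 2+-1=1, 2+-1=1, 2+-1=1 -> [-1, 1, 1, 1, 1]
Stage 4 (DIFF): s[0]=-1, 1--1=2, 1-1=0, 1-1=0, 1-1=0 -> [-1, 2, 0, 0, 0]
Stage 5 (SUM): sum[0..0]=-1, sum[0..1]=1, sum[0..2]=1, sum[0..3]=1, sum[0..4]=1 -> [-1, 1, 1, 1, 1]
Stage 6 (CLIP -13 21): clip(-1,-13,21)=-1, clip(1,-13,21)=1, clip(1,-13,21)=1, clip(1,-13,21)=1, clip(1,-13,21)=1 -> [-1, 1, 1, 1, 1]
Output sum: 3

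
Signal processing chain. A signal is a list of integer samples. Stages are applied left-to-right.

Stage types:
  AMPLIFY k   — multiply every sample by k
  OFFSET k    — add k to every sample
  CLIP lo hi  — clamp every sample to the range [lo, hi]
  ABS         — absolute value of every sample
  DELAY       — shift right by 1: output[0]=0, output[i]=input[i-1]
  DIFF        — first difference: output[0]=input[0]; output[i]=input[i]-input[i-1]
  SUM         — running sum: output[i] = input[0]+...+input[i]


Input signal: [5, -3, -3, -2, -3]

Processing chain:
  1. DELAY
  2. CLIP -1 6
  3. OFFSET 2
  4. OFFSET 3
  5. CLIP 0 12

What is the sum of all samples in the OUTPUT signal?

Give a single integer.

Input: [5, -3, -3, -2, -3]
Stage 1 (DELAY): [0, 5, -3, -3, -2] = [0, 5, -3, -3, -2] -> [0, 5, -3, -3, -2]
Stage 2 (CLIP -1 6): clip(0,-1,6)=0, clip(5,-1,6)=5, clip(-3,-1,6)=-1, clip(-3,-1,6)=-1, clip(-2,-1,6)=-1 -> [0, 5, -1, -1, -1]
Stage 3 (OFFSET 2): 0+2=2, 5+2=7, -1+2=1, -1+2=1, -1+2=1 -> [2, 7, 1, 1, 1]
Stage 4 (OFFSET 3): 2+3=5, 7+3=10, 1+3=4, 1+3=4, 1+3=4 -> [5, 10, 4, 4, 4]
Stage 5 (CLIP 0 12): clip(5,0,12)=5, clip(10,0,12)=10, clip(4,0,12)=4, clip(4,0,12)=4, clip(4,0,12)=4 -> [5, 10, 4, 4, 4]
Output sum: 27

Answer: 27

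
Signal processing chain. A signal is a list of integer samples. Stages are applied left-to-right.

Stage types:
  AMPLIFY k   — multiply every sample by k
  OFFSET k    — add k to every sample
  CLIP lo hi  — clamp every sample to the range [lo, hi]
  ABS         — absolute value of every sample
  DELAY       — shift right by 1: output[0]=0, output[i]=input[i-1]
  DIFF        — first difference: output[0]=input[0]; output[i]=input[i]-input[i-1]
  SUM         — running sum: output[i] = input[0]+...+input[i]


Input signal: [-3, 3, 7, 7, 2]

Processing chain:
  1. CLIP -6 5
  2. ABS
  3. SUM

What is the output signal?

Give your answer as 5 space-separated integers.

Input: [-3, 3, 7, 7, 2]
Stage 1 (CLIP -6 5): clip(-3,-6,5)=-3, clip(3,-6,5)=3, clip(7,-6,5)=5, clip(7,-6,5)=5, clip(2,-6,5)=2 -> [-3, 3, 5, 5, 2]
Stage 2 (ABS): |-3|=3, |3|=3, |5|=5, |5|=5, |2|=2 -> [3, 3, 5, 5, 2]
Stage 3 (SUM): sum[0..0]=3, sum[0..1]=6, sum[0..2]=11, sum[0..3]=16, sum[0..4]=18 -> [3, 6, 11, 16, 18]

Answer: 3 6 11 16 18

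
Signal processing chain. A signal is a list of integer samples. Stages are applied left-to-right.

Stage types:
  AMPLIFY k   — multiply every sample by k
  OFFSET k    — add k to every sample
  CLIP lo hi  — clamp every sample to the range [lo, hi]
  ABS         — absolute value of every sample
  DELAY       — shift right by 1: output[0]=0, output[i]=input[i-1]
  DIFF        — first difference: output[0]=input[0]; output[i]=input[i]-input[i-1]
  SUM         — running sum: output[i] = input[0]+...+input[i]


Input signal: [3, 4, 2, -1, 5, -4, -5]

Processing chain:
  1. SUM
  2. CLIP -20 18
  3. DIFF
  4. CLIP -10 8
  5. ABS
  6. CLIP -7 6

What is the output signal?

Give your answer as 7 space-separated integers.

Answer: 3 4 2 1 5 4 5

Derivation:
Input: [3, 4, 2, -1, 5, -4, -5]
Stage 1 (SUM): sum[0..0]=3, sum[0..1]=7, sum[0..2]=9, sum[0..3]=8, sum[0..4]=13, sum[0..5]=9, sum[0..6]=4 -> [3, 7, 9, 8, 13, 9, 4]
Stage 2 (CLIP -20 18): clip(3,-20,18)=3, clip(7,-20,18)=7, clip(9,-20,18)=9, clip(8,-20,18)=8, clip(13,-20,18)=13, clip(9,-20,18)=9, clip(4,-20,18)=4 -> [3, 7, 9, 8, 13, 9, 4]
Stage 3 (DIFF): s[0]=3, 7-3=4, 9-7=2, 8-9=-1, 13-8=5, 9-13=-4, 4-9=-5 -> [3, 4, 2, -1, 5, -4, -5]
Stage 4 (CLIP -10 8): clip(3,-10,8)=3, clip(4,-10,8)=4, clip(2,-10,8)=2, clip(-1,-10,8)=-1, clip(5,-10,8)=5, clip(-4,-10,8)=-4, clip(-5,-10,8)=-5 -> [3, 4, 2, -1, 5, -4, -5]
Stage 5 (ABS): |3|=3, |4|=4, |2|=2, |-1|=1, |5|=5, |-4|=4, |-5|=5 -> [3, 4, 2, 1, 5, 4, 5]
Stage 6 (CLIP -7 6): clip(3,-7,6)=3, clip(4,-7,6)=4, clip(2,-7,6)=2, clip(1,-7,6)=1, clip(5,-7,6)=5, clip(4,-7,6)=4, clip(5,-7,6)=5 -> [3, 4, 2, 1, 5, 4, 5]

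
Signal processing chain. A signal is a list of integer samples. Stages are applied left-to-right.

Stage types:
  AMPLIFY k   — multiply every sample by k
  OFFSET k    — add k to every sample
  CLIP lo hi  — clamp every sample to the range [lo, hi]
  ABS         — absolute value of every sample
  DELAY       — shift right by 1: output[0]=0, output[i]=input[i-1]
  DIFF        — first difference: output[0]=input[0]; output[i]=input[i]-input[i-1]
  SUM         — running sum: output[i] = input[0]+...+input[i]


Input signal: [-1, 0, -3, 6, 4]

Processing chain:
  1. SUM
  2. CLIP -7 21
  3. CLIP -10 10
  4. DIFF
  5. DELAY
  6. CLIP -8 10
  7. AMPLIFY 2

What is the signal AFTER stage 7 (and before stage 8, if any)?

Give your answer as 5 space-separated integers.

Input: [-1, 0, -3, 6, 4]
Stage 1 (SUM): sum[0..0]=-1, sum[0..1]=-1, sum[0..2]=-4, sum[0..3]=2, sum[0..4]=6 -> [-1, -1, -4, 2, 6]
Stage 2 (CLIP -7 21): clip(-1,-7,21)=-1, clip(-1,-7,21)=-1, clip(-4,-7,21)=-4, clip(2,-7,21)=2, clip(6,-7,21)=6 -> [-1, -1, -4, 2, 6]
Stage 3 (CLIP -10 10): clip(-1,-10,10)=-1, clip(-1,-10,10)=-1, clip(-4,-10,10)=-4, clip(2,-10,10)=2, clip(6,-10,10)=6 -> [-1, -1, -4, 2, 6]
Stage 4 (DIFF): s[0]=-1, -1--1=0, -4--1=-3, 2--4=6, 6-2=4 -> [-1, 0, -3, 6, 4]
Stage 5 (DELAY): [0, -1, 0, -3, 6] = [0, -1, 0, -3, 6] -> [0, -1, 0, -3, 6]
Stage 6 (CLIP -8 10): clip(0,-8,10)=0, clip(-1,-8,10)=-1, clip(0,-8,10)=0, clip(-3,-8,10)=-3, clip(6,-8,10)=6 -> [0, -1, 0, -3, 6]
Stage 7 (AMPLIFY 2): 0*2=0, -1*2=-2, 0*2=0, -3*2=-6, 6*2=12 -> [0, -2, 0, -6, 12]

Answer: 0 -2 0 -6 12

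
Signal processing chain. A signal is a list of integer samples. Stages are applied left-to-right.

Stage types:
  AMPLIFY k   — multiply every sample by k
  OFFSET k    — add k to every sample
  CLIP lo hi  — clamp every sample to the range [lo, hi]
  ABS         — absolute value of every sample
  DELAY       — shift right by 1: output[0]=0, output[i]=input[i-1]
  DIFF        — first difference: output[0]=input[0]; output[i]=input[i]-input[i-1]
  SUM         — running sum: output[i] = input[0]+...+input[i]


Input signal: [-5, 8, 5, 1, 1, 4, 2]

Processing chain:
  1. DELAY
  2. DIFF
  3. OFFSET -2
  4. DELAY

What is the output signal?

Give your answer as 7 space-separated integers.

Input: [-5, 8, 5, 1, 1, 4, 2]
Stage 1 (DELAY): [0, -5, 8, 5, 1, 1, 4] = [0, -5, 8, 5, 1, 1, 4] -> [0, -5, 8, 5, 1, 1, 4]
Stage 2 (DIFF): s[0]=0, -5-0=-5, 8--5=13, 5-8=-3, 1-5=-4, 1-1=0, 4-1=3 -> [0, -5, 13, -3, -4, 0, 3]
Stage 3 (OFFSET -2): 0+-2=-2, -5+-2=-7, 13+-2=11, -3+-2=-5, -4+-2=-6, 0+-2=-2, 3+-2=1 -> [-2, -7, 11, -5, -6, -2, 1]
Stage 4 (DELAY): [0, -2, -7, 11, -5, -6, -2] = [0, -2, -7, 11, -5, -6, -2] -> [0, -2, -7, 11, -5, -6, -2]

Answer: 0 -2 -7 11 -5 -6 -2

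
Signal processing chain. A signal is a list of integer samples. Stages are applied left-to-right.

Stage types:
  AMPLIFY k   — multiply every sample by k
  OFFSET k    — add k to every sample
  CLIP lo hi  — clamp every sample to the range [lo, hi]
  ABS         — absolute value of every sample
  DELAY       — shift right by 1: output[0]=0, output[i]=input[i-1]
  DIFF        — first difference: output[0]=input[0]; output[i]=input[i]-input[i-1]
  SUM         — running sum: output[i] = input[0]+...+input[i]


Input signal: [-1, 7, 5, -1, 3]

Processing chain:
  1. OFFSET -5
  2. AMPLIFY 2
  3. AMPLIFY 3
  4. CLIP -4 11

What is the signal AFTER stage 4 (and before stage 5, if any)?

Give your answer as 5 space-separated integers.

Input: [-1, 7, 5, -1, 3]
Stage 1 (OFFSET -5): -1+-5=-6, 7+-5=2, 5+-5=0, -1+-5=-6, 3+-5=-2 -> [-6, 2, 0, -6, -2]
Stage 2 (AMPLIFY 2): -6*2=-12, 2*2=4, 0*2=0, -6*2=-12, -2*2=-4 -> [-12, 4, 0, -12, -4]
Stage 3 (AMPLIFY 3): -12*3=-36, 4*3=12, 0*3=0, -12*3=-36, -4*3=-12 -> [-36, 12, 0, -36, -12]
Stage 4 (CLIP -4 11): clip(-36,-4,11)=-4, clip(12,-4,11)=11, clip(0,-4,11)=0, clip(-36,-4,11)=-4, clip(-12,-4,11)=-4 -> [-4, 11, 0, -4, -4]

Answer: -4 11 0 -4 -4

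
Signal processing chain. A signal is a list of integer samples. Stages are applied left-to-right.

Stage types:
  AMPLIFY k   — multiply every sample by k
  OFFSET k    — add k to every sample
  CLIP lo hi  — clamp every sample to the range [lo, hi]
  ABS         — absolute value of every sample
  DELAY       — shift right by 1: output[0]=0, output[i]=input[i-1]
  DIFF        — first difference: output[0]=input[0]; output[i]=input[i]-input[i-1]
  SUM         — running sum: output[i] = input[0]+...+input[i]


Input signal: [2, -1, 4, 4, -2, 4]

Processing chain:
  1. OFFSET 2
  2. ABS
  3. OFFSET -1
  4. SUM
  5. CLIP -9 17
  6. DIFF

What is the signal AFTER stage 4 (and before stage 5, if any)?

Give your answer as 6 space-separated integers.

Input: [2, -1, 4, 4, -2, 4]
Stage 1 (OFFSET 2): 2+2=4, -1+2=1, 4+2=6, 4+2=6, -2+2=0, 4+2=6 -> [4, 1, 6, 6, 0, 6]
Stage 2 (ABS): |4|=4, |1|=1, |6|=6, |6|=6, |0|=0, |6|=6 -> [4, 1, 6, 6, 0, 6]
Stage 3 (OFFSET -1): 4+-1=3, 1+-1=0, 6+-1=5, 6+-1=5, 0+-1=-1, 6+-1=5 -> [3, 0, 5, 5, -1, 5]
Stage 4 (SUM): sum[0..0]=3, sum[0..1]=3, sum[0..2]=8, sum[0..3]=13, sum[0..4]=12, sum[0..5]=17 -> [3, 3, 8, 13, 12, 17]

Answer: 3 3 8 13 12 17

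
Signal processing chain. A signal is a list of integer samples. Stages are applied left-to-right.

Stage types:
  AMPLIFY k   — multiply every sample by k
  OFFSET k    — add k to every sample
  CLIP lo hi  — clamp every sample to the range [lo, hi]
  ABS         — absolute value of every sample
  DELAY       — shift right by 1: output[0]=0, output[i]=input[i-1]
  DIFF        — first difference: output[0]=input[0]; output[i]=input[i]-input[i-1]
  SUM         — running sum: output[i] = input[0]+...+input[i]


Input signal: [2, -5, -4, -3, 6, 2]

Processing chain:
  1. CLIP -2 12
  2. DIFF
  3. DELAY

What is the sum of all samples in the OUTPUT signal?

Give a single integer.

Answer: 6

Derivation:
Input: [2, -5, -4, -3, 6, 2]
Stage 1 (CLIP -2 12): clip(2,-2,12)=2, clip(-5,-2,12)=-2, clip(-4,-2,12)=-2, clip(-3,-2,12)=-2, clip(6,-2,12)=6, clip(2,-2,12)=2 -> [2, -2, -2, -2, 6, 2]
Stage 2 (DIFF): s[0]=2, -2-2=-4, -2--2=0, -2--2=0, 6--2=8, 2-6=-4 -> [2, -4, 0, 0, 8, -4]
Stage 3 (DELAY): [0, 2, -4, 0, 0, 8] = [0, 2, -4, 0, 0, 8] -> [0, 2, -4, 0, 0, 8]
Output sum: 6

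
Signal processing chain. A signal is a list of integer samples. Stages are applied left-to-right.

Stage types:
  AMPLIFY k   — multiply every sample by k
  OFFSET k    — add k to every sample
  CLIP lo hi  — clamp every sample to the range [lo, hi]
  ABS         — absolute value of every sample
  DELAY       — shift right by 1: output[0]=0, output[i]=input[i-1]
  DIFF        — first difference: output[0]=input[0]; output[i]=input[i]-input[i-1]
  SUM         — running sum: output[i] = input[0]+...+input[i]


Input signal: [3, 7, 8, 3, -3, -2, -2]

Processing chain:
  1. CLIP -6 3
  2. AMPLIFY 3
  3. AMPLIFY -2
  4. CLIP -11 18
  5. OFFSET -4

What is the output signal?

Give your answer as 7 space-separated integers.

Input: [3, 7, 8, 3, -3, -2, -2]
Stage 1 (CLIP -6 3): clip(3,-6,3)=3, clip(7,-6,3)=3, clip(8,-6,3)=3, clip(3,-6,3)=3, clip(-3,-6,3)=-3, clip(-2,-6,3)=-2, clip(-2,-6,3)=-2 -> [3, 3, 3, 3, -3, -2, -2]
Stage 2 (AMPLIFY 3): 3*3=9, 3*3=9, 3*3=9, 3*3=9, -3*3=-9, -2*3=-6, -2*3=-6 -> [9, 9, 9, 9, -9, -6, -6]
Stage 3 (AMPLIFY -2): 9*-2=-18, 9*-2=-18, 9*-2=-18, 9*-2=-18, -9*-2=18, -6*-2=12, -6*-2=12 -> [-18, -18, -18, -18, 18, 12, 12]
Stage 4 (CLIP -11 18): clip(-18,-11,18)=-11, clip(-18,-11,18)=-11, clip(-18,-11,18)=-11, clip(-18,-11,18)=-11, clip(18,-11,18)=18, clip(12,-11,18)=12, clip(12,-11,18)=12 -> [-11, -11, -11, -11, 18, 12, 12]
Stage 5 (OFFSET -4): -11+-4=-15, -11+-4=-15, -11+-4=-15, -11+-4=-15, 18+-4=14, 12+-4=8, 12+-4=8 -> [-15, -15, -15, -15, 14, 8, 8]

Answer: -15 -15 -15 -15 14 8 8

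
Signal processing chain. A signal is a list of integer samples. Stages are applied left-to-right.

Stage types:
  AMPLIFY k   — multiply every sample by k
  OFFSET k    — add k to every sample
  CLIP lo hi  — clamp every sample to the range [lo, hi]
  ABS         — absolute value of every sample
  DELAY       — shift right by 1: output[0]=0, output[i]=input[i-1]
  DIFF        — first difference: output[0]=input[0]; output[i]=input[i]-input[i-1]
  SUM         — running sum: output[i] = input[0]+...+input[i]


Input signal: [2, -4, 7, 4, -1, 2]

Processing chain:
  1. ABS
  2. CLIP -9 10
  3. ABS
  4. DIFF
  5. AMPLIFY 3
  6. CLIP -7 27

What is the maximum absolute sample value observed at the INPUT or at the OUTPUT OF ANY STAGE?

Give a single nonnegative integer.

Answer: 9

Derivation:
Input: [2, -4, 7, 4, -1, 2] (max |s|=7)
Stage 1 (ABS): |2|=2, |-4|=4, |7|=7, |4|=4, |-1|=1, |2|=2 -> [2, 4, 7, 4, 1, 2] (max |s|=7)
Stage 2 (CLIP -9 10): clip(2,-9,10)=2, clip(4,-9,10)=4, clip(7,-9,10)=7, clip(4,-9,10)=4, clip(1,-9,10)=1, clip(2,-9,10)=2 -> [2, 4, 7, 4, 1, 2] (max |s|=7)
Stage 3 (ABS): |2|=2, |4|=4, |7|=7, |4|=4, |1|=1, |2|=2 -> [2, 4, 7, 4, 1, 2] (max |s|=7)
Stage 4 (DIFF): s[0]=2, 4-2=2, 7-4=3, 4-7=-3, 1-4=-3, 2-1=1 -> [2, 2, 3, -3, -3, 1] (max |s|=3)
Stage 5 (AMPLIFY 3): 2*3=6, 2*3=6, 3*3=9, -3*3=-9, -3*3=-9, 1*3=3 -> [6, 6, 9, -9, -9, 3] (max |s|=9)
Stage 6 (CLIP -7 27): clip(6,-7,27)=6, clip(6,-7,27)=6, clip(9,-7,27)=9, clip(-9,-7,27)=-7, clip(-9,-7,27)=-7, clip(3,-7,27)=3 -> [6, 6, 9, -7, -7, 3] (max |s|=9)
Overall max amplitude: 9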